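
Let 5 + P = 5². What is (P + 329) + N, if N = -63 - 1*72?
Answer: 214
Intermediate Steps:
N = -135 (N = -63 - 72 = -135)
P = 20 (P = -5 + 5² = -5 + 25 = 20)
(P + 329) + N = (20 + 329) - 135 = 349 - 135 = 214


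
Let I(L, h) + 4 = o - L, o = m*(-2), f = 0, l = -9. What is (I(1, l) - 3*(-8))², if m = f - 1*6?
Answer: 961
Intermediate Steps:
m = -6 (m = 0 - 1*6 = 0 - 6 = -6)
o = 12 (o = -6*(-2) = 12)
I(L, h) = 8 - L (I(L, h) = -4 + (12 - L) = 8 - L)
(I(1, l) - 3*(-8))² = ((8 - 1*1) - 3*(-8))² = ((8 - 1) + 24)² = (7 + 24)² = 31² = 961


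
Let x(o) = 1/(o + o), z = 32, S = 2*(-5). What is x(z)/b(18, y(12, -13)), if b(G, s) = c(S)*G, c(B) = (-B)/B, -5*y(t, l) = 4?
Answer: -1/1152 ≈ -0.00086806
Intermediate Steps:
y(t, l) = -4/5 (y(t, l) = -1/5*4 = -4/5)
S = -10
x(o) = 1/(2*o)
c(B) = -1
b(G, s) = -G
x(z)/b(18, y(12, -13)) = ((1/2)/32)/((-1*18)) = ((1/2)*(1/32))/(-18) = (1/64)*(-1/18) = -1/1152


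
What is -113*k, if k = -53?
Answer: 5989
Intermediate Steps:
-113*k = -113*(-53) = 5989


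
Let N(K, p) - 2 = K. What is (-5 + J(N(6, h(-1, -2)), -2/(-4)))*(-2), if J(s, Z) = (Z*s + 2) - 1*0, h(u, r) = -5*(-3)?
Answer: -2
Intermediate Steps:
h(u, r) = 15
N(K, p) = 2 + K
J(s, Z) = 2 + Z*s (J(s, Z) = (2 + Z*s) + 0 = 2 + Z*s)
(-5 + J(N(6, h(-1, -2)), -2/(-4)))*(-2) = (-5 + (2 + (-2/(-4))*(2 + 6)))*(-2) = (-5 + (2 - 2*(-¼)*8))*(-2) = (-5 + (2 + (½)*8))*(-2) = (-5 + (2 + 4))*(-2) = (-5 + 6)*(-2) = 1*(-2) = -2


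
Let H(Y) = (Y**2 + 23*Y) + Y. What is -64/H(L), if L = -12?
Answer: 4/9 ≈ 0.44444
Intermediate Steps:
H(Y) = Y**2 + 24*Y
-64/H(L) = -64*(-1/(12*(24 - 12))) = -64/((-12*12)) = -64/(-144) = -64*(-1/144) = 4/9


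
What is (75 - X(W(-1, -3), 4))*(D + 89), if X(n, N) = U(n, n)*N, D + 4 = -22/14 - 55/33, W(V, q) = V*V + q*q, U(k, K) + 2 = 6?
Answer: 101303/21 ≈ 4824.0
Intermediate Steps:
U(k, K) = 4 (U(k, K) = -2 + 6 = 4)
W(V, q) = V² + q²
D = -152/21 (D = -4 + (-22/14 - 55/33) = -4 + (-22*1/14 - 55*1/33) = -4 + (-11/7 - 5/3) = -4 - 68/21 = -152/21 ≈ -7.2381)
X(n, N) = 4*N
(75 - X(W(-1, -3), 4))*(D + 89) = (75 - 4*4)*(-152/21 + 89) = (75 - 1*16)*(1717/21) = (75 - 16)*(1717/21) = 59*(1717/21) = 101303/21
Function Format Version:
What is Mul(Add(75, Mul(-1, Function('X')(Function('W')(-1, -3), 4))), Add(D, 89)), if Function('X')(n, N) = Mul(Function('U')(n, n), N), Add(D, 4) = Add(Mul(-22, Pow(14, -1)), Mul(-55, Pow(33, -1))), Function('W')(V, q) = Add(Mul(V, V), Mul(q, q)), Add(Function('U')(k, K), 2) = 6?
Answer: Rational(101303, 21) ≈ 4824.0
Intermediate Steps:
Function('U')(k, K) = 4 (Function('U')(k, K) = Add(-2, 6) = 4)
Function('W')(V, q) = Add(Pow(V, 2), Pow(q, 2))
D = Rational(-152, 21) (D = Add(-4, Add(Mul(-22, Pow(14, -1)), Mul(-55, Pow(33, -1)))) = Add(-4, Add(Mul(-22, Rational(1, 14)), Mul(-55, Rational(1, 33)))) = Add(-4, Add(Rational(-11, 7), Rational(-5, 3))) = Add(-4, Rational(-68, 21)) = Rational(-152, 21) ≈ -7.2381)
Function('X')(n, N) = Mul(4, N)
Mul(Add(75, Mul(-1, Function('X')(Function('W')(-1, -3), 4))), Add(D, 89)) = Mul(Add(75, Mul(-1, Mul(4, 4))), Add(Rational(-152, 21), 89)) = Mul(Add(75, Mul(-1, 16)), Rational(1717, 21)) = Mul(Add(75, -16), Rational(1717, 21)) = Mul(59, Rational(1717, 21)) = Rational(101303, 21)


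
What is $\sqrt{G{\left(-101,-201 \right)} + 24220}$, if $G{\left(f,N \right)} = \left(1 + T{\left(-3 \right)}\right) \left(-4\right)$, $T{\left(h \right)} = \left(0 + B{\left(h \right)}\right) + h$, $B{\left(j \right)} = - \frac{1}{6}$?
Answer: $\frac{\sqrt{218058}}{3} \approx 155.66$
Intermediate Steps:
$B{\left(j \right)} = - \frac{1}{6}$ ($B{\left(j \right)} = \left(-1\right) \frac{1}{6} = - \frac{1}{6}$)
$T{\left(h \right)} = - \frac{1}{6} + h$ ($T{\left(h \right)} = \left(0 - \frac{1}{6}\right) + h = - \frac{1}{6} + h$)
$G{\left(f,N \right)} = \frac{26}{3}$ ($G{\left(f,N \right)} = \left(1 - \frac{19}{6}\right) \left(-4\right) = \left(- \frac{13}{6}\right) \left(-4\right) = \frac{26}{3}$)
$\sqrt{G{\left(-101,-201 \right)} + 24220} = \sqrt{\frac{26}{3} + 24220} = \sqrt{\frac{72686}{3}} = \frac{\sqrt{218058}}{3}$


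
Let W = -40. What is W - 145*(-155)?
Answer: 22435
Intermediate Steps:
W - 145*(-155) = -40 - 145*(-155) = -40 + 22475 = 22435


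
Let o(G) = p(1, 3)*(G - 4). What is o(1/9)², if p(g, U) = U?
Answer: 1225/9 ≈ 136.11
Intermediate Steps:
o(G) = -12 + 3*G (o(G) = 3*(G - 4) = 3*(-4 + G) = -12 + 3*G)
o(1/9)² = (-12 + 3/9)² = (-12 + 3*(⅑))² = (-12 + ⅓)² = (-35/3)² = 1225/9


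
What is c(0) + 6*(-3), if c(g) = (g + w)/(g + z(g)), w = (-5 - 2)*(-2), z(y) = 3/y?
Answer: -18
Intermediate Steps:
w = 14 (w = -7*(-2) = 14)
c(g) = (14 + g)/(g + 3/g) (c(g) = (g + 14)/(g + 3/g) = (14 + g)/(g + 3/g))
c(0) + 6*(-3) = 0*(14 + 0)/(3 + 0²) + 6*(-3) = 0*14/(3 + 0) - 18 = 0*14/3 - 18 = 0*(⅓)*14 - 18 = 0 - 18 = -18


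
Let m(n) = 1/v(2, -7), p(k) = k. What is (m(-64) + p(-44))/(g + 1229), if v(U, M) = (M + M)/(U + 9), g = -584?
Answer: -209/3010 ≈ -0.069435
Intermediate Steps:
v(U, M) = 2*M/(9 + U) (v(U, M) = (2*M)/(9 + U) = 2*M/(9 + U))
m(n) = -11/14 (m(n) = 1/(2*(-7)/(9 + 2)) = 1/(2*(-7)/11) = 1/(2*(-7)*(1/11)) = 1/(-14/11) = -11/14)
(m(-64) + p(-44))/(g + 1229) = (-11/14 - 44)/(-584 + 1229) = -627/14/645 = -627/14*1/645 = -209/3010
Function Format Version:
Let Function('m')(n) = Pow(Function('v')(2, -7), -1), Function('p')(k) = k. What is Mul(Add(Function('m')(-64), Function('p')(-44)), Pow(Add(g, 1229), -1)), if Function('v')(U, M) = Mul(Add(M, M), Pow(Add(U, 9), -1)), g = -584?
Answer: Rational(-209, 3010) ≈ -0.069435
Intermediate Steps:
Function('v')(U, M) = Mul(2, M, Pow(Add(9, U), -1)) (Function('v')(U, M) = Mul(Mul(2, M), Pow(Add(9, U), -1)) = Mul(2, M, Pow(Add(9, U), -1)))
Function('m')(n) = Rational(-11, 14) (Function('m')(n) = Pow(Mul(2, -7, Pow(Add(9, 2), -1)), -1) = Pow(Mul(2, -7, Pow(11, -1)), -1) = Pow(Mul(2, -7, Rational(1, 11)), -1) = Pow(Rational(-14, 11), -1) = Rational(-11, 14))
Mul(Add(Function('m')(-64), Function('p')(-44)), Pow(Add(g, 1229), -1)) = Mul(Add(Rational(-11, 14), -44), Pow(Add(-584, 1229), -1)) = Mul(Rational(-627, 14), Pow(645, -1)) = Mul(Rational(-627, 14), Rational(1, 645)) = Rational(-209, 3010)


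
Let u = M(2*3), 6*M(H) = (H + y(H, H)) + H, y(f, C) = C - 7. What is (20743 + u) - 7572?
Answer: 79037/6 ≈ 13173.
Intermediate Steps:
y(f, C) = -7 + C
M(H) = -7/6 + H/2 (M(H) = ((H + (-7 + H)) + H)/6 = ((-7 + 2*H) + H)/6 = (-7 + 3*H)/6 = -7/6 + H/2)
u = 11/6 (u = -7/6 + (2*3)/2 = -7/6 + (½)*6 = -7/6 + 3 = 11/6 ≈ 1.8333)
(20743 + u) - 7572 = (20743 + 11/6) - 7572 = 124469/6 - 7572 = 79037/6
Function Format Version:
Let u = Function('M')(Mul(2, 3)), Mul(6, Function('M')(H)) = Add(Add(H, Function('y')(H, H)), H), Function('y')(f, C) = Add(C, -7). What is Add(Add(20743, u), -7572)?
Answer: Rational(79037, 6) ≈ 13173.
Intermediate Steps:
Function('y')(f, C) = Add(-7, C)
Function('M')(H) = Add(Rational(-7, 6), Mul(Rational(1, 2), H)) (Function('M')(H) = Mul(Rational(1, 6), Add(Add(H, Add(-7, H)), H)) = Mul(Rational(1, 6), Add(Add(-7, Mul(2, H)), H)) = Mul(Rational(1, 6), Add(-7, Mul(3, H))) = Add(Rational(-7, 6), Mul(Rational(1, 2), H)))
u = Rational(11, 6) (u = Add(Rational(-7, 6), Mul(Rational(1, 2), Mul(2, 3))) = Add(Rational(-7, 6), Mul(Rational(1, 2), 6)) = Add(Rational(-7, 6), 3) = Rational(11, 6) ≈ 1.8333)
Add(Add(20743, u), -7572) = Add(Add(20743, Rational(11, 6)), -7572) = Add(Rational(124469, 6), -7572) = Rational(79037, 6)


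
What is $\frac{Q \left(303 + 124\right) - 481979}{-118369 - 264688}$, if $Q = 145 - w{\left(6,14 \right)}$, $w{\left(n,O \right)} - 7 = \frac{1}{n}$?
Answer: $\frac{2538745}{2298342} \approx 1.1046$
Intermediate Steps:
$w{\left(n,O \right)} = 7 + \frac{1}{n}$
$Q = \frac{827}{6}$ ($Q = 145 - \left(7 + \frac{1}{6}\right) = 145 - \frac{43}{6} = \frac{827}{6} \approx 137.83$)
$\frac{Q \left(303 + 124\right) - 481979}{-118369 - 264688} = \frac{\frac{827 \left(303 + 124\right)}{6} - 481979}{-118369 - 264688} = \frac{\frac{827}{6} \cdot 427 - 481979}{-383057} = \left(\frac{353129}{6} - 481979\right) \left(- \frac{1}{383057}\right) = \left(- \frac{2538745}{6}\right) \left(- \frac{1}{383057}\right) = \frac{2538745}{2298342}$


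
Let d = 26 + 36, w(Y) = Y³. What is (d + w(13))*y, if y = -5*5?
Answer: -56475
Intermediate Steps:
d = 62
y = -25
(d + w(13))*y = (62 + 13³)*(-25) = (62 + 2197)*(-25) = 2259*(-25) = -56475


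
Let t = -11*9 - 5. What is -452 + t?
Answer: -556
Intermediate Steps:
t = -104 (t = -99 - 5 = -104)
-452 + t = -452 - 104 = -556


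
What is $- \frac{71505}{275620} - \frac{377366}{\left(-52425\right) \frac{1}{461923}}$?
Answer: $\frac{9608886105577507}{2889875700} \approx 3.325 \cdot 10^{6}$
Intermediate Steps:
$- \frac{71505}{275620} - \frac{377366}{\left(-52425\right) \frac{1}{461923}} = \left(-71505\right) \frac{1}{275620} - \frac{377366}{\left(-52425\right) \frac{1}{461923}} = - \frac{14301}{55124} - \frac{377366}{- \frac{52425}{461923}} = - \frac{14301}{55124} - - \frac{174314034818}{52425} = - \frac{14301}{55124} + \frac{174314034818}{52425} = \frac{9608886105577507}{2889875700}$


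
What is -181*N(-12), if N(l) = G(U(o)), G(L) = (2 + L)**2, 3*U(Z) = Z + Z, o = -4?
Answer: -724/9 ≈ -80.444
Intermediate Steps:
U(Z) = 2*Z/3 (U(Z) = (Z + Z)/3 = (2*Z)/3 = 2*Z/3)
N(l) = 4/9 (N(l) = (2 + (2/3)*(-4))**2 = (2 - 8/3)**2 = (-2/3)**2 = 4/9)
-181*N(-12) = -181*4/9 = -724/9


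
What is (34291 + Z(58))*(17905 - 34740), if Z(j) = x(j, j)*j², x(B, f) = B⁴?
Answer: -640887016267225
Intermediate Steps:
Z(j) = j⁶ (Z(j) = j⁴*j² = j⁶)
(34291 + Z(58))*(17905 - 34740) = (34291 + 58⁶)*(17905 - 34740) = (34291 + 38068692544)*(-16835) = 38068726835*(-16835) = -640887016267225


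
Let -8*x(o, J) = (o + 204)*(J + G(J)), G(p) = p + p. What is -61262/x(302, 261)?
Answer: 245048/198099 ≈ 1.2370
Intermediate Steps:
G(p) = 2*p
x(o, J) = -3*J*(204 + o)/8 (x(o, J) = -(o + 204)*(J + 2*J)/8 = -(204 + o)*3*J/8 = -3*J*(204 + o)/8)
-61262/x(302, 261) = -61262*8/(783*(-204 - 1*302)) = -61262*8/(783*(-204 - 302)) = -61262/((3/8)*261*(-506)) = -61262/(-198099/4) = -61262*(-4/198099) = 245048/198099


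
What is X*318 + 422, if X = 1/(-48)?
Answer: 3323/8 ≈ 415.38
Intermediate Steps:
X = -1/48 ≈ -0.020833
X*318 + 422 = -1/48*318 + 422 = -53/8 + 422 = 3323/8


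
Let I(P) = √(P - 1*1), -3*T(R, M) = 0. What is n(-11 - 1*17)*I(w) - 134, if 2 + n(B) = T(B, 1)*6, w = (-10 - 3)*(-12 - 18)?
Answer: -134 - 2*√389 ≈ -173.45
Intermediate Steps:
w = 390 (w = -13*(-30) = 390)
T(R, M) = 0 (T(R, M) = -⅓*0 = 0)
I(P) = √(-1 + P) (I(P) = √(P - 1) = √(-1 + P))
n(B) = -2 (n(B) = -2 + 0*6 = -2 + 0 = -2)
n(-11 - 1*17)*I(w) - 134 = -2*√(-1 + 390) - 134 = -2*√389 - 134 = -134 - 2*√389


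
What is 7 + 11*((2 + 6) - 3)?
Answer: 62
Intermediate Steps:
7 + 11*((2 + 6) - 3) = 7 + 11*(8 - 3) = 7 + 11*5 = 7 + 55 = 62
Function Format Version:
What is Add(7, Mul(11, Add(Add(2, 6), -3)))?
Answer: 62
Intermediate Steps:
Add(7, Mul(11, Add(Add(2, 6), -3))) = Add(7, Mul(11, Add(8, -3))) = Add(7, Mul(11, 5)) = Add(7, 55) = 62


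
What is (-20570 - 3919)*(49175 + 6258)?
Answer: -1357498737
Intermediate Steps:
(-20570 - 3919)*(49175 + 6258) = -24489*55433 = -1357498737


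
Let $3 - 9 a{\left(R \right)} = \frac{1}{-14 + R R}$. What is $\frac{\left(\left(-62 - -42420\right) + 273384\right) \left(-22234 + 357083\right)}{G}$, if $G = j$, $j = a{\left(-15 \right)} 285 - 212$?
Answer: $- \frac{33462245121207}{37078} \approx -9.0248 \cdot 10^{8}$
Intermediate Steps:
$a{\left(R \right)} = \frac{1}{3} - \frac{1}{9 \left(-14 + R^{2}\right)}$ ($a{\left(R \right)} = \frac{1}{3} - \frac{1}{9 \left(-14 + R R\right)} = \frac{1}{3} - \frac{1}{9 \left(-14 + R^{2}\right)}$)
$j = - \frac{74156}{633}$ ($j = \frac{-43 + 3 \left(-15\right)^{2}}{9 \left(-14 + \left(-15\right)^{2}\right)} 285 - 212 = \frac{-43 + 3 \cdot 225}{9 \left(-14 + 225\right)} 285 - 212 = \frac{-43 + 675}{9 \cdot 211} \cdot 285 - 212 = \frac{1}{9} \cdot \frac{1}{211} \cdot 632 \cdot 285 - 212 = \frac{632}{1899} \cdot 285 - 212 = \frac{60040}{633} - 212 = - \frac{74156}{633} \approx -117.15$)
$G = - \frac{74156}{633} \approx -117.15$
$\frac{\left(\left(-62 - -42420\right) + 273384\right) \left(-22234 + 357083\right)}{G} = \frac{\left(\left(-62 - -42420\right) + 273384\right) \left(-22234 + 357083\right)}{- \frac{74156}{633}} = \left(\left(-62 + 42420\right) + 273384\right) 334849 \left(- \frac{633}{74156}\right) = \left(42358 + 273384\right) 334849 \left(- \frac{633}{74156}\right) = 315742 \cdot 334849 \left(- \frac{633}{74156}\right) = 105725892958 \left(- \frac{633}{74156}\right) = - \frac{33462245121207}{37078}$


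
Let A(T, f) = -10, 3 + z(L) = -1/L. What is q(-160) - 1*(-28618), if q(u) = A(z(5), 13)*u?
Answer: 30218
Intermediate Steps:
z(L) = -3 - 1/L
q(u) = -10*u
q(-160) - 1*(-28618) = -10*(-160) - 1*(-28618) = 1600 + 28618 = 30218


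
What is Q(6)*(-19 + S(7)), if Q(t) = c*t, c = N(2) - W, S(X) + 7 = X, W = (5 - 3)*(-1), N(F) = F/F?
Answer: -342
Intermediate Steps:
N(F) = 1
W = -2 (W = 2*(-1) = -2)
S(X) = -7 + X
c = 3 (c = 1 - 1*(-2) = 1 + 2 = 3)
Q(t) = 3*t
Q(6)*(-19 + S(7)) = (3*6)*(-19 + (-7 + 7)) = 18*(-19 + 0) = 18*(-19) = -342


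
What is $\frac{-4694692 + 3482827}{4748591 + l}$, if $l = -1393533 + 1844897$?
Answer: $- \frac{242373}{1039991} \approx -0.23305$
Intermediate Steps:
$l = 451364$
$\frac{-4694692 + 3482827}{4748591 + l} = \frac{-4694692 + 3482827}{4748591 + 451364} = - \frac{1211865}{5199955} = \left(-1211865\right) \frac{1}{5199955} = - \frac{242373}{1039991}$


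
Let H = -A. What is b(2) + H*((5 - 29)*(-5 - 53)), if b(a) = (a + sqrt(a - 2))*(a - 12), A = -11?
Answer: 15292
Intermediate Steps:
H = 11 (H = -1*(-11) = 11)
b(a) = (-12 + a)*(a + sqrt(-2 + a)) (b(a) = (a + sqrt(-2 + a))*(-12 + a) = (-12 + a)*(a + sqrt(-2 + a)))
b(2) + H*((5 - 29)*(-5 - 53)) = (2**2 - 12*2 - 12*sqrt(-2 + 2) + 2*sqrt(-2 + 2)) + 11*((5 - 29)*(-5 - 53)) = (4 - 24 - 12*sqrt(0) + 2*sqrt(0)) + 11*(-24*(-58)) = (4 - 24 - 12*0 + 2*0) + 11*1392 = (4 - 24 + 0 + 0) + 15312 = -20 + 15312 = 15292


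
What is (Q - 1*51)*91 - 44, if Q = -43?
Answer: -8598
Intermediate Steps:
(Q - 1*51)*91 - 44 = (-43 - 1*51)*91 - 44 = (-43 - 51)*91 - 44 = -94*91 - 44 = -8554 - 44 = -8598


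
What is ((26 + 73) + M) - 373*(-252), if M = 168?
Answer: 94263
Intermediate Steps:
((26 + 73) + M) - 373*(-252) = ((26 + 73) + 168) - 373*(-252) = (99 + 168) + 93996 = 267 + 93996 = 94263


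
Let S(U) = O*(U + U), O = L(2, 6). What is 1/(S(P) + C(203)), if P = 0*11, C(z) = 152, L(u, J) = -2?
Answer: 1/152 ≈ 0.0065789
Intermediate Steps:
O = -2
P = 0
S(U) = -4*U (S(U) = -2*(U + U) = -4*U)
1/(S(P) + C(203)) = 1/(-4*0 + 152) = 1/(0 + 152) = 1/152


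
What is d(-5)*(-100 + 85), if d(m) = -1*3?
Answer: 45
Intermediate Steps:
d(m) = -3
d(-5)*(-100 + 85) = -3*(-100 + 85) = -3*(-15) = 45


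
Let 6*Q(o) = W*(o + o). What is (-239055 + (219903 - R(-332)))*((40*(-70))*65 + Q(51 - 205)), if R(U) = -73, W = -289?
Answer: 9568004026/3 ≈ 3.1893e+9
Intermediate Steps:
Q(o) = -289*o/3 (Q(o) = (-289*(o + o))/6 = (-578*o)/6 = -289*o/3)
(-239055 + (219903 - R(-332)))*((40*(-70))*65 + Q(51 - 205)) = (-239055 + (219903 - 1*(-73)))*((40*(-70))*65 - 289*(51 - 205)/3) = (-239055 + (219903 + 73))*(-2800*65 - 289/3*(-154)) = (-239055 + 219976)*(-182000 + 44506/3) = -19079*(-501494/3) = 9568004026/3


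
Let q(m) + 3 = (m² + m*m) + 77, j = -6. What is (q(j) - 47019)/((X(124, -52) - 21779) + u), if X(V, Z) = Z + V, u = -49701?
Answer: 46873/71408 ≈ 0.65641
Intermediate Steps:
X(V, Z) = V + Z
q(m) = 74 + 2*m² (q(m) = -3 + ((m² + m*m) + 77) = -3 + ((m² + m²) + 77) = -3 + (2*m² + 77) = -3 + (77 + 2*m²) = 74 + 2*m²)
(q(j) - 47019)/((X(124, -52) - 21779) + u) = ((74 + 2*(-6)²) - 47019)/(((124 - 52) - 21779) - 49701) = ((74 + 2*36) - 47019)/((72 - 21779) - 49701) = ((74 + 72) - 47019)/(-21707 - 49701) = (146 - 47019)/(-71408) = -46873*(-1/71408) = 46873/71408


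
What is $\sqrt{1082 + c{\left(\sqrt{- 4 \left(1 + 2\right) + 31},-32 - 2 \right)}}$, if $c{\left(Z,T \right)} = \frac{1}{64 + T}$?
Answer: $\frac{\sqrt{973830}}{30} \approx 32.894$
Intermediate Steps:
$\sqrt{1082 + c{\left(\sqrt{- 4 \left(1 + 2\right) + 31},-32 - 2 \right)}} = \sqrt{1082 + \frac{1}{64 - 34}} = \sqrt{1082 + \frac{1}{30}} = \sqrt{\frac{32461}{30}} = \frac{\sqrt{973830}}{30}$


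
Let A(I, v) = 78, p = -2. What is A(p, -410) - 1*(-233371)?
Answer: 233449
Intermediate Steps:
A(p, -410) - 1*(-233371) = 78 - 1*(-233371) = 78 + 233371 = 233449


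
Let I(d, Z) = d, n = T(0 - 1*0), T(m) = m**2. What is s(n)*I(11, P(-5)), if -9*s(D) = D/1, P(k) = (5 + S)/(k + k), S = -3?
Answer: 0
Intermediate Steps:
P(k) = 1/k (P(k) = (5 - 3)/(k + k) = 2/((2*k)) = 2*(1/(2*k)) = 1/k)
n = 0 (n = (0 - 1*0)**2 = (0 + 0)**2 = 0**2 = 0)
s(D) = -D/9 (s(D) = -D/(9*1) = -D/9)
s(n)*I(11, P(-5)) = -1/9*0*11 = 0*11 = 0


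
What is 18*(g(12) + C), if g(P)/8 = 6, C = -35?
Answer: 234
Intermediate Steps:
g(P) = 48 (g(P) = 8*6 = 48)
18*(g(12) + C) = 18*(48 - 35) = 18*13 = 234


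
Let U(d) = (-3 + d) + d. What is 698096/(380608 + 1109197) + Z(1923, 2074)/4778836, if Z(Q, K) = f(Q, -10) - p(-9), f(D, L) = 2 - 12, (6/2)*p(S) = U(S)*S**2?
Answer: 3336916117641/7119533766980 ≈ 0.46870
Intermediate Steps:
U(d) = -3 + 2*d
p(S) = S**2*(-3 + 2*S)/3 (p(S) = ((-3 + 2*S)*S**2)/3 = (S**2*(-3 + 2*S))/3 = S**2*(-3 + 2*S)/3)
f(D, L) = -10
Z(Q, K) = 557 (Z(Q, K) = -10 - (-9)**2*(-3 + 2*(-9))/3 = -10 - 81*(-3 - 18)/3 = -10 - 81*(-21)/3 = -10 - 1*(-567) = -10 + 567 = 557)
698096/(380608 + 1109197) + Z(1923, 2074)/4778836 = 698096/(380608 + 1109197) + 557/4778836 = 698096/1489805 + 557*(1/4778836) = 698096*(1/1489805) + 557/4778836 = 698096/1489805 + 557/4778836 = 3336916117641/7119533766980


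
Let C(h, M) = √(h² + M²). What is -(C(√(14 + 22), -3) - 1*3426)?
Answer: 3426 - 3*√5 ≈ 3419.3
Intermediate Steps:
C(h, M) = √(M² + h²)
-(C(√(14 + 22), -3) - 1*3426) = -(√((-3)² + (√(14 + 22))²) - 1*3426) = -(√(9 + (√36)²) - 3426) = -(√(9 + 6²) - 3426) = -(√(9 + 36) - 3426) = -(√45 - 3426) = -(3*√5 - 3426) = -(-3426 + 3*√5) = 3426 - 3*√5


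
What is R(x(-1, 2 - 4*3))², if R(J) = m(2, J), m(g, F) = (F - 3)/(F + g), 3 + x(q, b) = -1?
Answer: 49/4 ≈ 12.250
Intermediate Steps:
x(q, b) = -4 (x(q, b) = -3 - 1 = -4)
m(g, F) = (-3 + F)/(F + g)
R(J) = (-3 + J)/(2 + J) (R(J) = (-3 + J)/(J + 2) = (-3 + J)/(2 + J))
R(x(-1, 2 - 4*3))² = ((-3 - 4)/(2 - 4))² = (-7/(-2))² = (-½*(-7))² = (7/2)² = 49/4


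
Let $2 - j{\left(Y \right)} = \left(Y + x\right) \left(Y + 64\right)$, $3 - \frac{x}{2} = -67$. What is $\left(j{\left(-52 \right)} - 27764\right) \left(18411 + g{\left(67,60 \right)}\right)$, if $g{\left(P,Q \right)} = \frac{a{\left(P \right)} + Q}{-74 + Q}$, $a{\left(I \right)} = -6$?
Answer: $- \frac{3713199300}{7} \approx -5.3046 \cdot 10^{8}$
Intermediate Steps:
$x = 140$ ($x = 6 - -134 = 6 + 134 = 140$)
$j{\left(Y \right)} = 2 - \left(64 + Y\right) \left(140 + Y\right)$ ($j{\left(Y \right)} = 2 - \left(Y + 140\right) \left(Y + 64\right) = 2 - \left(140 + Y\right) \left(64 + Y\right) = 2 - \left(64 + Y\right) \left(140 + Y\right)$)
$g{\left(P,Q \right)} = \frac{-6 + Q}{-74 + Q}$
$\left(j{\left(-52 \right)} - 27764\right) \left(18411 + g{\left(67,60 \right)}\right) = \left(\left(-8958 - \left(-52\right)^{2} - -10608\right) - 27764\right) \left(18411 + \frac{-6 + 60}{-74 + 60}\right) = \left(\left(-8958 - 2704 + 10608\right) - 27764\right) \left(18411 + \frac{1}{-14} \cdot 54\right) = \left(\left(-8958 - 2704 + 10608\right) - 27764\right) \left(18411 - \frac{27}{7}\right) = \left(-1054 - 27764\right) \left(18411 - \frac{27}{7}\right) = \left(-28818\right) \frac{128850}{7} = - \frac{3713199300}{7}$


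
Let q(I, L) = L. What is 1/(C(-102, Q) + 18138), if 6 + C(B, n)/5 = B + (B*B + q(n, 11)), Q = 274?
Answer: 1/69673 ≈ 1.4353e-5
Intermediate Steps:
C(B, n) = 25 + 5*B + 5*B² (C(B, n) = -30 + 5*(B + (B*B + 11)) = -30 + 5*(B + (B² + 11)) = -30 + 5*(B + (11 + B²)) = -30 + 5*(11 + B + B²) = -30 + (55 + 5*B + 5*B²) = 25 + 5*B + 5*B²)
1/(C(-102, Q) + 18138) = 1/((25 + 5*(-102) + 5*(-102)²) + 18138) = 1/((25 - 510 + 5*10404) + 18138) = 1/((25 - 510 + 52020) + 18138) = 1/(51535 + 18138) = 1/69673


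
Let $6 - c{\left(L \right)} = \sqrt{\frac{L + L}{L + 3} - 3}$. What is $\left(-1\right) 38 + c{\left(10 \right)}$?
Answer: $-32 - \frac{i \sqrt{247}}{13} \approx -32.0 - 1.2089 i$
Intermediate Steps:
$c{\left(L \right)} = 6 - \sqrt{-3 + \frac{2 L}{3 + L}}$ ($c{\left(L \right)} = 6 - \sqrt{\frac{L + L}{L + 3} - 3} = 6 - \sqrt{\frac{2 L}{3 + L} - 3} = 6 - \sqrt{-3 + \frac{2 L}{3 + L}}$)
$\left(-1\right) 38 + c{\left(10 \right)} = \left(-1\right) 38 + \left(6 - \sqrt{- \frac{9 + 10}{3 + 10}}\right) = -38 + \left(6 - \sqrt{\left(-1\right) \frac{1}{13} \cdot 19}\right) = -38 + \left(6 - \sqrt{- \frac{19}{13}}\right) = -38 + \left(6 - \frac{i \sqrt{247}}{13}\right) = -32 - \frac{i \sqrt{247}}{13}$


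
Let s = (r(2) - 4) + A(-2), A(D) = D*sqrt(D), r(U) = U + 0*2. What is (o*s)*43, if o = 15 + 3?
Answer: -1548 - 1548*I*sqrt(2) ≈ -1548.0 - 2189.2*I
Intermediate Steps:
r(U) = U (r(U) = U + 0 = U)
A(D) = D**(3/2)
s = -2 - 2*I*sqrt(2) (s = (2 - 4) + (-2)**(3/2) = -2 - 2*I*sqrt(2) ≈ -2.0 - 2.8284*I)
o = 18
(o*s)*43 = (18*(-2 - 2*I*sqrt(2)))*43 = (-36 - 36*I*sqrt(2))*43 = -1548 - 1548*I*sqrt(2)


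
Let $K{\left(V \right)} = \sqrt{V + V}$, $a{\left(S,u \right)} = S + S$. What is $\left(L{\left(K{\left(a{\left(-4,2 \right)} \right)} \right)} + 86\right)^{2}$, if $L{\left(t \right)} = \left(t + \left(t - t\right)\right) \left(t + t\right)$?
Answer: $2916$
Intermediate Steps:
$a{\left(S,u \right)} = 2 S$
$K{\left(V \right)} = \sqrt{2} \sqrt{V}$ ($K{\left(V \right)} = \sqrt{2 V} = \sqrt{2} \sqrt{V}$)
$L{\left(t \right)} = 2 t^{2}$ ($L{\left(t \right)} = \left(t + 0\right) 2 t = t 2 t = 2 t^{2}$)
$\left(L{\left(K{\left(a{\left(-4,2 \right)} \right)} \right)} + 86\right)^{2} = \left(2 \left(\sqrt{2} \sqrt{2 \left(-4\right)}\right)^{2} + 86\right)^{2} = \left(2 \left(\sqrt{2} \sqrt{-8}\right)^{2} + 86\right)^{2} = \left(2 \left(\sqrt{2} \cdot 2 i \sqrt{2}\right)^{2} + 86\right)^{2} = \left(2 \left(4 i\right)^{2} + 86\right)^{2} = \left(2 \left(-16\right) + 86\right)^{2} = \left(-32 + 86\right)^{2} = 54^{2} = 2916$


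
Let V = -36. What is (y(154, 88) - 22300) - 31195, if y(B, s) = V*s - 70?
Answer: -56733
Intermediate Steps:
y(B, s) = -70 - 36*s (y(B, s) = -36*s - 70 = -70 - 36*s)
(y(154, 88) - 22300) - 31195 = ((-70 - 36*88) - 22300) - 31195 = ((-70 - 3168) - 22300) - 31195 = (-3238 - 22300) - 31195 = -25538 - 31195 = -56733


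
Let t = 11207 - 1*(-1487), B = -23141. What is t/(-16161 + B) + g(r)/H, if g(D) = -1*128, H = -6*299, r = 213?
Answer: -4435595/17626947 ≈ -0.25164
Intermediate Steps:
H = -1794
t = 12694 (t = 11207 + 1487 = 12694)
g(D) = -128
t/(-16161 + B) + g(r)/H = 12694/(-16161 - 23141) - 128/(-1794) = 12694/(-39302) - 128*(-1/1794) = 12694*(-1/39302) + 64/897 = -6347/19651 + 64/897 = -4435595/17626947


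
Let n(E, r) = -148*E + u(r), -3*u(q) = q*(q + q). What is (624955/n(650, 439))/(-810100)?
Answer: 374973/109208284840 ≈ 3.4336e-6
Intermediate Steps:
u(q) = -2*q²/3 (u(q) = -q*(q + q)/3 = -q*2*q/3 = -2*q²/3)
n(E, r) = -148*E - 2*r²/3
(624955/n(650, 439))/(-810100) = (624955/(-148*650 - ⅔*439²))/(-810100) = (624955/(-96200 - ⅔*192721))*(-1/810100) = (624955/(-96200 - 385442/3))*(-1/810100) = (624955/(-674042/3))*(-1/810100) = (624955*(-3/674042))*(-1/810100) = -1874865/674042*(-1/810100) = 374973/109208284840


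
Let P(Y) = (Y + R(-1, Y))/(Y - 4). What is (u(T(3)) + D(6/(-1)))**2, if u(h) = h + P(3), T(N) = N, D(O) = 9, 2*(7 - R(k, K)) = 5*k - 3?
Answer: 4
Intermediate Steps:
R(k, K) = 17/2 - 5*k/2 (R(k, K) = 7 - (5*k - 3)/2 = 7 - (-3 + 5*k)/2 = 7 + (3/2 - 5*k/2) = 17/2 - 5*k/2)
P(Y) = (11 + Y)/(-4 + Y) (P(Y) = (Y + (17/2 - 5/2*(-1)))/(Y - 4) = (Y + (17/2 + 5/2))/(-4 + Y) = (Y + 11)/(-4 + Y) = (11 + Y)/(-4 + Y))
u(h) = -14 + h (u(h) = h + (11 + 3)/(-4 + 3) = h + 14/(-1) = h - 1*14 = h - 14 = -14 + h)
(u(T(3)) + D(6/(-1)))**2 = ((-14 + 3) + 9)**2 = (-11 + 9)**2 = (-2)**2 = 4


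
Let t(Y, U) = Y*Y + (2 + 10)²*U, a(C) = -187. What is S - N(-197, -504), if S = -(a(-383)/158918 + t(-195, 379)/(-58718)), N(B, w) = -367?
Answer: 859832835123/2332836781 ≈ 368.58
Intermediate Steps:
t(Y, U) = Y² + 144*U (t(Y, U) = Y² + 12²*U = Y² + 144*U)
S = 3681736496/2332836781 (S = -(-187/158918 + ((-195)² + 144*379)/(-58718)) = -(-187*1/158918 + (38025 + 54576)*(-1/58718)) = -(-187/158918 + 92601*(-1/58718)) = -(-187/158918 - 92601/58718) = -1*(-3681736496/2332836781) = 3681736496/2332836781 ≈ 1.5782)
S - N(-197, -504) = 3681736496/2332836781 - 1*(-367) = 3681736496/2332836781 + 367 = 859832835123/2332836781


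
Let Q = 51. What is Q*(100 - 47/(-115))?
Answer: 588897/115 ≈ 5120.8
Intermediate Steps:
Q*(100 - 47/(-115)) = 51*(100 - 47/(-115)) = 51*(100 - 47*(-1/115)) = 51*(100 + 47/115) = 51*(11547/115) = 588897/115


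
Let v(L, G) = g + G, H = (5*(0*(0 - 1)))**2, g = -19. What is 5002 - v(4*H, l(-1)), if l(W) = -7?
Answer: 5028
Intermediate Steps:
H = 0 (H = (5*(0*(-1)))**2 = (5*0)**2 = 0**2 = 0)
v(L, G) = -19 + G
5002 - v(4*H, l(-1)) = 5002 - (-19 - 7) = 5002 - 1*(-26) = 5002 + 26 = 5028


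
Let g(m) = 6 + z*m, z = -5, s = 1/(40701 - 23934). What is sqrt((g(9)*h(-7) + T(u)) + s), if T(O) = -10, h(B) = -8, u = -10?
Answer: sqrt(116463605)/621 ≈ 17.378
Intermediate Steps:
s = 1/16767 ≈ 5.9641e-5
g(m) = 6 - 5*m
sqrt((g(9)*h(-7) + T(u)) + s) = sqrt(((6 - 5*9)*(-8) - 10) + 1/16767) = sqrt(((6 - 45)*(-8) - 10) + 1/16767) = sqrt((-39*(-8) - 10) + 1/16767) = sqrt((312 - 10) + 1/16767) = sqrt(302 + 1/16767) = sqrt(5063635/16767) = sqrt(116463605)/621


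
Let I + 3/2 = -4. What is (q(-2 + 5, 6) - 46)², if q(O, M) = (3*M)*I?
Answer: 21025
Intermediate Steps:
I = -11/2 (I = -3/2 - 4 = -11/2 ≈ -5.5000)
q(O, M) = -33*M/2 (q(O, M) = (3*M)*(-11/2) = -33*M/2)
(q(-2 + 5, 6) - 46)² = (-33/2*6 - 46)² = (-99 - 46)² = (-145)² = 21025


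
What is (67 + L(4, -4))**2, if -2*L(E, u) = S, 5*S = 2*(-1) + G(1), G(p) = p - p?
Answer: 112896/25 ≈ 4515.8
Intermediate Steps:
G(p) = 0
S = -2/5 (S = (2*(-1) + 0)/5 = (-2 + 0)/5 = (1/5)*(-2) = -2/5 ≈ -0.40000)
L(E, u) = 1/5 (L(E, u) = -1/2*(-2/5) = 1/5)
(67 + L(4, -4))**2 = (67 + 1/5)**2 = (336/5)**2 = 112896/25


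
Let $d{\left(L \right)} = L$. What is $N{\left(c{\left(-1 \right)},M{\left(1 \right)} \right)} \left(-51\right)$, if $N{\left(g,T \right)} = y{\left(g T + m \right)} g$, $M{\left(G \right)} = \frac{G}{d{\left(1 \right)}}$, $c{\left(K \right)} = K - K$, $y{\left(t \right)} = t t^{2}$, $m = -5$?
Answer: $0$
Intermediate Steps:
$y{\left(t \right)} = t^{3}$
$c{\left(K \right)} = 0$
$M{\left(G \right)} = G$ ($M{\left(G \right)} = \frac{G}{1} = G 1 = G$)
$N{\left(g,T \right)} = g \left(-5 + T g\right)^{3}$ ($N{\left(g,T \right)} = \left(g T - 5\right)^{3} g = \left(T g - 5\right)^{3} g = \left(-5 + T g\right)^{3} g = g \left(-5 + T g\right)^{3}$)
$N{\left(c{\left(-1 \right)},M{\left(1 \right)} \right)} \left(-51\right) = 0 \left(-5 + 1 \cdot 0\right)^{3} \left(-51\right) = 0 \left(-5 + 0\right)^{3} \left(-51\right) = 0 \left(-5\right)^{3} \left(-51\right) = 0 \left(-125\right) \left(-51\right) = 0 \left(-51\right) = 0$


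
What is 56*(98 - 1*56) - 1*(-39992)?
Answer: 42344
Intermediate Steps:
56*(98 - 1*56) - 1*(-39992) = 56*(98 - 56) + 39992 = 56*42 + 39992 = 2352 + 39992 = 42344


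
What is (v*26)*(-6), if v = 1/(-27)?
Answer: 52/9 ≈ 5.7778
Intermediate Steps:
v = -1/27 ≈ -0.037037
(v*26)*(-6) = -1/27*26*(-6) = -26/27*(-6) = 52/9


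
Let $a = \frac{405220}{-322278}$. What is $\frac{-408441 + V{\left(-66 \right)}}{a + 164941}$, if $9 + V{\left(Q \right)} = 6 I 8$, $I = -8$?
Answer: $- \frac{65879101926}{26578225189} \approx -2.4787$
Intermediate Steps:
$V{\left(Q \right)} = -393$ ($V{\left(Q \right)} = -9 + 6 \left(-8\right) 8 = -9 - 384 = -393$)
$a = - \frac{202610}{161139}$ ($a = 405220 \left(- \frac{1}{322278}\right) = - \frac{202610}{161139} \approx -1.2574$)
$\frac{-408441 + V{\left(-66 \right)}}{a + 164941} = \frac{-408441 - 393}{- \frac{202610}{161139} + 164941} = - \frac{408834}{\frac{26578225189}{161139}} = \left(-408834\right) \frac{161139}{26578225189} = - \frac{65879101926}{26578225189}$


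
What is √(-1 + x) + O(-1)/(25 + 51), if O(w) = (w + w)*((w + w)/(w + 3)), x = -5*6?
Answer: 1/38 + I*√31 ≈ 0.026316 + 5.5678*I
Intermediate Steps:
x = -30
O(w) = 4*w²/(3 + w) (O(w) = (2*w)*((2*w)/(3 + w)) = (2*w)*(2*w/(3 + w)) = 4*w²/(3 + w))
√(-1 + x) + O(-1)/(25 + 51) = √(-1 - 30) + (4*(-1)²/(3 - 1))/(25 + 51) = √(-31) + (4*1/2)/76 = I*√31 + (4*1*(½))*(1/76) = I*√31 + 2*(1/76) = I*√31 + 1/38 = 1/38 + I*√31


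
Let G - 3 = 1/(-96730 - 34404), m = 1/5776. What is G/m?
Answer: 1136142088/65567 ≈ 17328.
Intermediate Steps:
m = 1/5776 ≈ 0.00017313
G = 393401/131134 (G = 3 + 1/(-96730 - 34404) = 3 + 1/(-131134) = 3 - 1/131134 = 393401/131134 ≈ 3.0000)
G/m = 393401/(131134*(1/5776)) = (393401/131134)*5776 = 1136142088/65567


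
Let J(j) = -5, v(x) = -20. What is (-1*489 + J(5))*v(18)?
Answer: 9880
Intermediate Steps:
(-1*489 + J(5))*v(18) = (-1*489 - 5)*(-20) = (-489 - 5)*(-20) = -494*(-20) = 9880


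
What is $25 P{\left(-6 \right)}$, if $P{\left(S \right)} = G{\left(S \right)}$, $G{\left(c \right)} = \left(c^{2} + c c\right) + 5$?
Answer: $1925$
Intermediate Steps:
$G{\left(c \right)} = 5 + 2 c^{2}$ ($G{\left(c \right)} = \left(c^{2} + c^{2}\right) + 5 = 2 c^{2} + 5 = 5 + 2 c^{2}$)
$P{\left(S \right)} = 5 + 2 S^{2}$
$25 P{\left(-6 \right)} = 25 \left(5 + 2 \left(-6\right)^{2}\right) = 25 \left(5 + 2 \cdot 36\right) = 25 \left(5 + 72\right) = 25 \cdot 77 = 1925$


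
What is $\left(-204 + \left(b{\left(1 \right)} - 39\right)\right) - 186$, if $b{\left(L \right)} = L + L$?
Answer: $-427$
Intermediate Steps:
$b{\left(L \right)} = 2 L$
$\left(-204 + \left(b{\left(1 \right)} - 39\right)\right) - 186 = \left(-204 + \left(2 \cdot 1 - 39\right)\right) - 186 = \left(-204 + \left(2 - 39\right)\right) - 186 = \left(-204 - 37\right) - 186 = -241 - 186 = -427$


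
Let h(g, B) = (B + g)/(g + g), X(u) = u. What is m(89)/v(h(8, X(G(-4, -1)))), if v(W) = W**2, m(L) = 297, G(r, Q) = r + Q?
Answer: 8448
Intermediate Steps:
G(r, Q) = Q + r
h(g, B) = (B + g)/(2*g) (h(g, B) = (B + g)/((2*g)) = (B + g)*(1/(2*g)) = (B + g)/(2*g))
m(89)/v(h(8, X(G(-4, -1)))) = 297/(((1/2)*((-1 - 4) + 8)/8)**2) = 297/(((1/2)*(1/8)*(-5 + 8))**2) = 297/(((1/2)*(1/8)*3)**2) = 297/((3/16)**2) = 297/(9/256) = 297*(256/9) = 8448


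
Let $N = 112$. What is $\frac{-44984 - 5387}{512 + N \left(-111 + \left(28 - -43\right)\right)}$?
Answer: $\frac{50371}{3968} \approx 12.694$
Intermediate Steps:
$\frac{-44984 - 5387}{512 + N \left(-111 + \left(28 - -43\right)\right)} = \frac{-44984 - 5387}{512 + 112 \left(-111 + \left(28 - -43\right)\right)} = - \frac{50371}{512 + 112 \left(-111 + \left(28 + 43\right)\right)} = - \frac{50371}{512 + 112 \left(-111 + 71\right)} = - \frac{50371}{512 + 112 \left(-40\right)} = - \frac{50371}{512 - 4480} = - \frac{50371}{-3968} = \left(-50371\right) \left(- \frac{1}{3968}\right) = \frac{50371}{3968}$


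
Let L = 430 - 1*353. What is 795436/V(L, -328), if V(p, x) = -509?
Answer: -795436/509 ≈ -1562.7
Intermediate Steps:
L = 77 (L = 430 - 353 = 77)
795436/V(L, -328) = 795436/(-509) = 795436*(-1/509) = -795436/509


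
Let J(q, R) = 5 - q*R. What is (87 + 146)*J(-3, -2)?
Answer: -233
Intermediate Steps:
J(q, R) = 5 - R*q
(87 + 146)*J(-3, -2) = (87 + 146)*(5 - 1*(-2)*(-3)) = 233*(5 - 6) = 233*(-1) = -233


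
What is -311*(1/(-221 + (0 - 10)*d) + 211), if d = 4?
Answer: -17126770/261 ≈ -65620.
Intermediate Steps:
-311*(1/(-221 + (0 - 10)*d) + 211) = -311*(1/(-221 + (0 - 10)*4) + 211) = -311*(1/(-221 - 10*4) + 211) = -311*(1/(-221 - 40) + 211) = -311*(1/(-261) + 211) = -311*(-1/261 + 211) = -311*55070/261 = -17126770/261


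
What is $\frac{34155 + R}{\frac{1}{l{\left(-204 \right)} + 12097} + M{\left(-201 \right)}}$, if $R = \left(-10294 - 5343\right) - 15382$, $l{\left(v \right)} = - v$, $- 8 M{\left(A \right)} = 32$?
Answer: $- \frac{5510848}{7029} \approx -784.02$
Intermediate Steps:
$M{\left(A \right)} = -4$ ($M{\left(A \right)} = \left(- \frac{1}{8}\right) 32 = -4$)
$R = -31019$ ($R = -15637 - 15382 = -31019$)
$\frac{34155 + R}{\frac{1}{l{\left(-204 \right)} + 12097} + M{\left(-201 \right)}} = \frac{34155 - 31019}{\frac{1}{\left(-1\right) \left(-204\right) + 12097} - 4} = \frac{3136}{\frac{1}{204 + 12097} - 4} = \frac{3136}{\frac{1}{12301} - 4} = \frac{3136}{- \frac{49203}{12301}} = 3136 \left(- \frac{12301}{49203}\right) = - \frac{5510848}{7029}$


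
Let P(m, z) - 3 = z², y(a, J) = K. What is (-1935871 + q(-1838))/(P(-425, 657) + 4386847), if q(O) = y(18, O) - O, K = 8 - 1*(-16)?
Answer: -276287/688357 ≈ -0.40137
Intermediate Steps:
K = 24 (K = 8 + 16 = 24)
y(a, J) = 24
q(O) = 24 - O
P(m, z) = 3 + z²
(-1935871 + q(-1838))/(P(-425, 657) + 4386847) = (-1935871 + (24 - 1*(-1838)))/((3 + 657²) + 4386847) = (-1935871 + (24 + 1838))/((3 + 431649) + 4386847) = (-1935871 + 1862)/(431652 + 4386847) = -1934009/4818499 = -1934009*1/4818499 = -276287/688357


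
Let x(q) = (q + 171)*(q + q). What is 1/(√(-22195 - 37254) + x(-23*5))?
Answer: -12880/165953849 - I*√59449/165953849 ≈ -7.7612e-5 - 1.4692e-6*I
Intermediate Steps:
x(q) = 2*q*(171 + q) (x(q) = (171 + q)*(2*q) = 2*q*(171 + q))
1/(√(-22195 - 37254) + x(-23*5)) = 1/(√(-22195 - 37254) + 2*(-23*5)*(171 - 23*5)) = 1/(√(-59449) + 2*(-115)*(171 - 115)) = 1/(I*√59449 + 2*(-115)*56) = 1/(I*√59449 - 12880) = 1/(-12880 + I*√59449)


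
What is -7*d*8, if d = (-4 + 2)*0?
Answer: 0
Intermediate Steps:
d = 0 (d = -2*0 = 0)
-7*d*8 = -7*0*8 = 0*8 = 0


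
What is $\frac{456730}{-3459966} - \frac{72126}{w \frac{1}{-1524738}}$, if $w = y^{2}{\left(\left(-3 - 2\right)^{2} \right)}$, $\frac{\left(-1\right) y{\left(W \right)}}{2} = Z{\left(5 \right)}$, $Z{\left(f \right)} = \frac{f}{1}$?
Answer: $\frac{47562964525275676}{43249575} \approx 1.0997 \cdot 10^{9}$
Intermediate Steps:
$Z{\left(f \right)} = f$ ($Z{\left(f \right)} = f 1 = f$)
$y{\left(W \right)} = -10$ ($y{\left(W \right)} = \left(-2\right) 5 = -10$)
$w = 100$ ($w = \left(-10\right)^{2} = 100$)
$\frac{456730}{-3459966} - \frac{72126}{w \frac{1}{-1524738}} = \frac{456730}{-3459966} - \frac{72126}{100 \frac{1}{-1524738}} = 456730 \left(- \frac{1}{3459966}\right) - \frac{72126}{100 \left(- \frac{1}{1524738}\right)} = - \frac{228365}{1729983} - \frac{72126}{- \frac{50}{762369}} = - \frac{228365}{1729983} - - \frac{27493313247}{25} = - \frac{228365}{1729983} + \frac{27493313247}{25} = \frac{47562964525275676}{43249575}$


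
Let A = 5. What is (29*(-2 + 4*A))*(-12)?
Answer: -6264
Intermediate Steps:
(29*(-2 + 4*A))*(-12) = (29*(-2 + 4*5))*(-12) = (29*(-2 + 20))*(-12) = (29*18)*(-12) = 522*(-12) = -6264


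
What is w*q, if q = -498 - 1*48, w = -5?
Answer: 2730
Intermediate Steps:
q = -546 (q = -498 - 48 = -546)
w*q = -5*(-546) = 2730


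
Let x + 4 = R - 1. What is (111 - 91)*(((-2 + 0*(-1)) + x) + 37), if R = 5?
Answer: 700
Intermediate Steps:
x = 0 (x = -4 + (5 - 1) = -4 + 4 = 0)
(111 - 91)*(((-2 + 0*(-1)) + x) + 37) = (111 - 91)*(((-2 + 0*(-1)) + 0) + 37) = 20*(((-2 + 0) + 0) + 37) = 20*((-2 + 0) + 37) = 20*(-2 + 37) = 20*35 = 700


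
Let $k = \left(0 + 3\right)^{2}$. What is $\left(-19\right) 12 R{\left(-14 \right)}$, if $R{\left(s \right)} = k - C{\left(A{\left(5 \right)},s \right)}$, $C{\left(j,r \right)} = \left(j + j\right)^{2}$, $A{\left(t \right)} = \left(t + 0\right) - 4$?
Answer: $-1140$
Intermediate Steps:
$A{\left(t \right)} = -4 + t$ ($A{\left(t \right)} = t - 4 = -4 + t$)
$k = 9$ ($k = 3^{2} = 9$)
$C{\left(j,r \right)} = 4 j^{2}$ ($C{\left(j,r \right)} = \left(2 j\right)^{2} = 4 j^{2}$)
$R{\left(s \right)} = 5$ ($R{\left(s \right)} = 9 - 4 \left(-4 + 5\right)^{2} = 9 - 4 \cdot 1^{2} = 9 - 4 \cdot 1 = 9 - 4 = 5$)
$\left(-19\right) 12 R{\left(-14 \right)} = \left(-19\right) 12 \cdot 5 = \left(-228\right) 5 = -1140$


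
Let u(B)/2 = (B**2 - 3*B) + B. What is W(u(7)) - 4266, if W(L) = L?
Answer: -4196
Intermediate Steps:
u(B) = -4*B + 2*B**2 (u(B) = 2*((B**2 - 3*B) + B) = 2*(B**2 - 2*B) = -4*B + 2*B**2)
W(u(7)) - 4266 = 2*7*(-2 + 7) - 4266 = 2*7*5 - 4266 = 70 - 4266 = -4196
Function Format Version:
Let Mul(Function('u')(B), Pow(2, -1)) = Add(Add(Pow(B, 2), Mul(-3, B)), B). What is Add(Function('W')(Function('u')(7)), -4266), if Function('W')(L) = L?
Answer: -4196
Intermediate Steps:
Function('u')(B) = Add(Mul(-4, B), Mul(2, Pow(B, 2))) (Function('u')(B) = Mul(2, Add(Add(Pow(B, 2), Mul(-3, B)), B)) = Mul(2, Add(Pow(B, 2), Mul(-2, B))) = Add(Mul(-4, B), Mul(2, Pow(B, 2))))
Add(Function('W')(Function('u')(7)), -4266) = Add(Mul(2, 7, Add(-2, 7)), -4266) = Add(Mul(2, 7, 5), -4266) = Add(70, -4266) = -4196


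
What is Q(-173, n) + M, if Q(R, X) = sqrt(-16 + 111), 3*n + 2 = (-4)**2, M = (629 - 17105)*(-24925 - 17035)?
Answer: 691332960 + sqrt(95) ≈ 6.9133e+8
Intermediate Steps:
M = 691332960 (M = -16476*(-41960) = 691332960)
n = 14/3 (n = -2/3 + (1/3)*(-4)**2 = -2/3 + (1/3)*16 = -2/3 + 16/3 = 14/3 ≈ 4.6667)
Q(R, X) = sqrt(95)
Q(-173, n) + M = sqrt(95) + 691332960 = 691332960 + sqrt(95)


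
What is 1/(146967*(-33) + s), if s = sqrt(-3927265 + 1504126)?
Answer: -1616637/7840546377020 - I*sqrt(2423139)/23521639131060 ≈ -2.0619e-7 - 6.6179e-11*I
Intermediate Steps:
s = I*sqrt(2423139) (s = sqrt(-2423139) = I*sqrt(2423139) ≈ 1556.6*I)
1/(146967*(-33) + s) = 1/(146967*(-33) + I*sqrt(2423139)) = 1/(-4849911 + I*sqrt(2423139))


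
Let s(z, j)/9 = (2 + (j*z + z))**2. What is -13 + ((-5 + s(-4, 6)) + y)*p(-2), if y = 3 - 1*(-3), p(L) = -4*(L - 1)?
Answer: 73007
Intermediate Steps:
p(L) = 4 - 4*L (p(L) = -4*(-1 + L) = 4 - 4*L)
s(z, j) = 9*(2 + z + j*z)**2 (s(z, j) = 9*(2 + (j*z + z))**2 = 9*(2 + (z + j*z))**2 = 9*(2 + z + j*z)**2)
y = 6 (y = 3 + 3 = 6)
-13 + ((-5 + s(-4, 6)) + y)*p(-2) = -13 + ((-5 + 9*(2 - 4 + 6*(-4))**2) + 6)*(4 - 4*(-2)) = -13 + ((-5 + 9*(2 - 4 - 24)**2) + 6)*(4 + 8) = -13 + ((-5 + 9*(-26)**2) + 6)*12 = -13 + ((-5 + 9*676) + 6)*12 = -13 + ((-5 + 6084) + 6)*12 = -13 + (6079 + 6)*12 = -13 + 6085*12 = -13 + 73020 = 73007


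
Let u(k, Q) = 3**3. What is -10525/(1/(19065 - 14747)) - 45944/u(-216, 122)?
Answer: -1227113594/27 ≈ -4.5449e+7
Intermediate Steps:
u(k, Q) = 27
-10525/(1/(19065 - 14747)) - 45944/u(-216, 122) = -10525/(1/(19065 - 14747)) - 45944/27 = -10525/(1/4318) - 45944*1/27 = -10525/1/4318 - 45944/27 = -10525*4318 - 45944/27 = -45446950 - 45944/27 = -1227113594/27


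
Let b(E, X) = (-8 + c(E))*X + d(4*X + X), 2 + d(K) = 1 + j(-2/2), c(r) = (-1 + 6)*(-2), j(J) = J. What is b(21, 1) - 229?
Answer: -249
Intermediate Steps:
c(r) = -10 (c(r) = 5*(-2) = -10)
d(K) = -2 (d(K) = -2 + (1 - 2/2) = -2 + (1 - 2*½) = -2 + (1 - 1) = -2 + 0 = -2)
b(E, X) = -2 - 18*X (b(E, X) = (-8 - 10)*X - 2 = -18*X - 2 = -2 - 18*X)
b(21, 1) - 229 = (-2 - 18*1) - 229 = (-2 - 18) - 229 = -20 - 229 = -249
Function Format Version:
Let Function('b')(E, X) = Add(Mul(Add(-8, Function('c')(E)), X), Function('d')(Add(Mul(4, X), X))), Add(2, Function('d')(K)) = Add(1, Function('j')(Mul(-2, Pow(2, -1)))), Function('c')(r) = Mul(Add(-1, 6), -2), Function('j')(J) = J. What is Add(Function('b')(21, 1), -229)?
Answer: -249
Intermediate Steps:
Function('c')(r) = -10 (Function('c')(r) = Mul(5, -2) = -10)
Function('d')(K) = -2 (Function('d')(K) = Add(-2, Add(1, Mul(-2, Pow(2, -1)))) = Add(-2, Add(1, Mul(-2, Rational(1, 2)))) = Add(-2, Add(1, -1)) = Add(-2, 0) = -2)
Function('b')(E, X) = Add(-2, Mul(-18, X)) (Function('b')(E, X) = Add(Mul(Add(-8, -10), X), -2) = Add(Mul(-18, X), -2) = Add(-2, Mul(-18, X)))
Add(Function('b')(21, 1), -229) = Add(Add(-2, Mul(-18, 1)), -229) = Add(Add(-2, -18), -229) = Add(-20, -229) = -249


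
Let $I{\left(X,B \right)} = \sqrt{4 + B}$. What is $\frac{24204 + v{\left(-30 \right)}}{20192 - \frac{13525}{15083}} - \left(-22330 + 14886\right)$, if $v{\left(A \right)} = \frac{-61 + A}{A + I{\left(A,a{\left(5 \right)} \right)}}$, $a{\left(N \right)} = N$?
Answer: $\frac{61219228335785}{8222645097} \approx 7445.2$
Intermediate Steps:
$v{\left(A \right)} = \frac{-61 + A}{3 + A}$ ($v{\left(A \right)} = \frac{-61 + A}{A + \sqrt{4 + 5}} = \frac{-61 + A}{A + \sqrt{9}} = \frac{-61 + A}{A + 3} = \frac{-61 + A}{3 + A}$)
$\frac{24204 + v{\left(-30 \right)}}{20192 - \frac{13525}{15083}} - \left(-22330 + 14886\right) = \frac{24204 + \frac{-61 - 30}{3 - 30}}{20192 - \frac{13525}{15083}} - \left(-22330 + 14886\right) = \frac{24204 + \frac{1}{-27} \left(-91\right)}{20192 - \frac{13525}{15083}} - -7444 = \frac{24204 - - \frac{91}{27}}{20192 - \frac{13525}{15083}} + 7444 = \frac{24204 + \frac{91}{27}}{\frac{304542411}{15083}} + 7444 = \frac{653599}{27} \cdot \frac{15083}{304542411} + 7444 = \frac{9858233717}{8222645097} + 7444 = \frac{61219228335785}{8222645097}$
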